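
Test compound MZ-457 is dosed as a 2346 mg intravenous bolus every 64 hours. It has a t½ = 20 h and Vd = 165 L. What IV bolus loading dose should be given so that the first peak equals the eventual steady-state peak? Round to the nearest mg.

f = (1/2)^(64/20) ≈ 0.108819; accumulation ratio R = 1/(1−f) ≈ 1.12211.
Loading dose to hit Cmax,ss on first dose: D_load = D_maint·R ≈ 2346 × 1.12211 ≈ 2632.47 mg.

2632 mg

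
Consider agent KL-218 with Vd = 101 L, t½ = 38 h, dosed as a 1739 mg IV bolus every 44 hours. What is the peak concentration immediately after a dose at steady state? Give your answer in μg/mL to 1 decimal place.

k = ln2/t½ = ln2/38 ≈ 0.018241 h⁻¹; fraction remaining f = e^(−kτ) = e^(−0.018241×44) ≈ 0.4482.
Accumulation ratio R = 1/(1 − f) ≈ 1/0.5518 ≈ 1.8123.
Each bolus raises the concentration by D/Vd = 1739/101 ≈ 17.218 μg/mL.
Steady-state peak Cmax,ss = C₀·R ≈ 17.218 × 1.8123 ≈ 31.204 μg/mL.

31.2 μg/mL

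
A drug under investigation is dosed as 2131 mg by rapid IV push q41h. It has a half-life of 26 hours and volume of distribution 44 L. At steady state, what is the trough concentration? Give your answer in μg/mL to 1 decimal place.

Over one 41-h interval, 41/26 ≈ 1.5769 half-lives elapse, leaving f ≈ 0.3352 of each dose.
Accumulation ratio R = 1/(1 − f) ≈ 1/0.6648 ≈ 1.5042.
Each bolus raises the concentration by D/Vd = 2131/44 ≈ 48.432 μg/mL.
Cmax,ss = C₀/(1 − f) ≈ 48.432/0.6648 ≈ 72.852 μg/mL.
One interval later, Cmin,ss = Cmax,ss·e^(−kτ) ≈ 72.852 × 0.3352 ≈ 24.420 μg/mL.

24.4 μg/mL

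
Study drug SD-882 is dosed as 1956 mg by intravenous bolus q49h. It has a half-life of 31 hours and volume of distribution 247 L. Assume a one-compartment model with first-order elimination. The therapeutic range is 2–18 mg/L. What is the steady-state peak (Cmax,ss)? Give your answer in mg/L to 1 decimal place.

τ/t½ = 49/31 ≈ 1.5806, so fraction remaining f = (1/2)^(49/31) ≈ 0.3343.
At steady state, accumulation factor R = 1/(1 − e^(−kτ)) ≈ 1.5022.
Each bolus raises the concentration by D/Vd = 1956/247 ≈ 7.919 mg/L.
Cmax,ss = C₀/(1 − f) ≈ 7.919/0.6657 ≈ 11.896 mg/L.
Peak 11.9 mg/L vs MTC 18 mg/L: below toxic threshold.

11.9 mg/L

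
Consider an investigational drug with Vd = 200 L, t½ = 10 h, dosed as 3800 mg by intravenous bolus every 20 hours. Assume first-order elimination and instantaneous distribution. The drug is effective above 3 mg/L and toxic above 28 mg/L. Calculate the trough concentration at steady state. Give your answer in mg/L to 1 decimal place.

6.3 mg/L

τ = 20 h = 2 half-lives, so f = (1/2)^2 = 0.25.
Accumulation ratio R = 1/(1 − f) = 1/0.75 = 4/3.
Single-dose peak C₀ = D/Vd = 3800/200 = 19 mg/L.
Steady-state peak Cmax,ss = C₀·R = 19 × 4/3 ≈ 25.333 mg/L.
Steady-state trough Cmin,ss = Cmax,ss·f ≈ 25.333 × 0.25 ≈ 6.333 mg/L.
Trough 6.3 mg/L vs MEC 3 mg/L: adequate.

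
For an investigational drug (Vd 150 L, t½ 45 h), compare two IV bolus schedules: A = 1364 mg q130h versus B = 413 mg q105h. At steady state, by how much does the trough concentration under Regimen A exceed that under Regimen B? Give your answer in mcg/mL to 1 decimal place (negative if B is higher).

0.7 mcg/mL

Regimen A: f = (1/2)^(130/45) ≈ 0.1350; Cmin,ss = (1364/150)·f/(1−f) ≈ 1.419 mcg/mL.
Regimen B: f = (1/2)^(105/45) ≈ 0.1984; Cmin,ss = (413/150)·f/(1−f) ≈ 0.681 mcg/mL.
Difference ≈ 1.419 − 0.681 ≈ 0.738 mcg/mL.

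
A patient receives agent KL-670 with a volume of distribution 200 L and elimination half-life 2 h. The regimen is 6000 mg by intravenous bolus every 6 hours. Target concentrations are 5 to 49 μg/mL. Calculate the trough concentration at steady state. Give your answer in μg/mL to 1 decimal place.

The dosing interval is 3 half-lives, so f = 2^(−3) = 0.125.
Accumulation ratio R = 1/(1 − f) = 1/0.875 = 8/7.
Single-dose peak C₀ = D/Vd = 6000/200 = 30 μg/mL.
Steady-state peak Cmax,ss = C₀·R = 30 × 8/7 ≈ 34.286 μg/mL.
Steady-state trough Cmin,ss = Cmax,ss·f ≈ 34.286 × 0.125 ≈ 4.286 μg/mL.
Trough 4.3 μg/mL vs MEC 5 μg/mL: subtherapeutic.

4.3 μg/mL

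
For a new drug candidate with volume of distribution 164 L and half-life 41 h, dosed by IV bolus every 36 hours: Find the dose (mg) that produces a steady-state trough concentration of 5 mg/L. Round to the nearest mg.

τ/t½ = 36/41 ≈ 0.87805, so f = (1/2)^(36/41) ≈ 0.544103.
Cmin,ss = (D/Vd)·f/(1−f), so D = Cmin,ss·Vd·(1−f)/f.
D = 5 × 164 × (1−f)/f ≈ 5 × 164 × 0.83789 ≈ 687.07 mg.

687 mg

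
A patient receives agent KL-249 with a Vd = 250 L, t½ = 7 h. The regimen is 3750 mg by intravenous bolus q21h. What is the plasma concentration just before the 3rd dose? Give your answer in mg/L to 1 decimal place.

2.1 mg/L

f = (1/2)^(τ/t½) = (1/2)^(21/7) ≈ 0.1250.
C₀ = D/Vd = 3750/250 ≈ 15.000 mg/L.
Before the 3rd dose, 2 doses have been given. Superposition: Cmin = C₀·(f + f²).
≈ 15.000 × (0.1250 + 0.0156) ≈ 15.000 × 0.1406 ≈ 2.109 mg/L.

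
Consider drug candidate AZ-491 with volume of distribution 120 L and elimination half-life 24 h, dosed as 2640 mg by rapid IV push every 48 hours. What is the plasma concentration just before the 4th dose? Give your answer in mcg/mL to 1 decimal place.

f = (1/2)^(τ/t½) = (1/2)^(48/24) ≈ 0.2500.
C₀ = D/Vd = 2640/120 ≈ 22.000 mcg/mL.
Before the 4th dose, 3 doses have been given. Superposition: Cmin = C₀·(f + f² + … + f^3).
≈ 22.000 × (0.2500 + 0.0625 + 0.0156) ≈ 22.000 × 0.3281 ≈ 7.218 mcg/mL.

7.2 mcg/mL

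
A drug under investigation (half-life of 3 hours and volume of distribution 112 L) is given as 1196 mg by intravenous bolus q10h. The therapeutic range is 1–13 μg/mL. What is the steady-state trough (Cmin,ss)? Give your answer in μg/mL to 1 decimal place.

k = ln2/t½ = ln2/3 ≈ 0.231049 h⁻¹; fraction remaining f = e^(−kτ) = e^(−0.231049×10) ≈ 0.0992.
At steady state, accumulation factor R = 1/(1 − e^(−kτ)) ≈ 1.1101.
Each bolus raises the concentration by D/Vd = 1196/112 ≈ 10.679 μg/mL.
Cmax,ss = C₀/(1 − f) ≈ 10.679/0.9008 ≈ 11.855 μg/mL.
Steady-state trough Cmin,ss = Cmax,ss·f ≈ 11.855 × 0.0992 ≈ 1.176 μg/mL.
Trough 1.2 μg/mL vs MEC 1 μg/mL: adequate.

1.2 μg/mL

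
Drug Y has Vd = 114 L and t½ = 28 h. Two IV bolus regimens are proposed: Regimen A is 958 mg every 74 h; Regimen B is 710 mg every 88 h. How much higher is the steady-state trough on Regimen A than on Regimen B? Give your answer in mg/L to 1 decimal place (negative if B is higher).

Regimen A: f = (1/2)^(74/28) ≈ 0.1601; Cmin,ss = (958/114)·f/(1−f) ≈ 1.602 mg/L.
Regimen B: f = (1/2)^(88/28) ≈ 0.1132; Cmin,ss = (710/114)·f/(1−f) ≈ 0.795 mg/L.
Difference ≈ 1.602 − 0.795 ≈ 0.807 mg/L.

0.8 mg/L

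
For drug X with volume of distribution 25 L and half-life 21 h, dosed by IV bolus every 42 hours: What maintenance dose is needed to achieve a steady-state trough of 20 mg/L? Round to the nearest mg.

1500 mg

τ/t½ = 42/21 ≈ 2, so f = (1/2)^(42/21) ≈ 0.250000.
Cmin,ss = (D/Vd)·f/(1−f), so D = Cmin,ss·Vd·(1−f)/f.
D = 20 × 25 × (1−f)/f ≈ 20 × 25 × 3.00000 ≈ 1500.00 mg.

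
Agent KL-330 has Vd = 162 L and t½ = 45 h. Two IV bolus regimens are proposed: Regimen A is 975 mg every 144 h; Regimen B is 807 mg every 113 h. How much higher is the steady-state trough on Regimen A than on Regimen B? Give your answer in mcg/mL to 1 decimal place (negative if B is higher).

-0.3 mcg/mL

Regimen A: f = (1/2)^(144/45) ≈ 0.1088; Cmin,ss = (975/162)·f/(1−f) ≈ 0.735 mcg/mL.
Regimen B: f = (1/2)^(113/45) ≈ 0.1754; Cmin,ss = (807/162)·f/(1−f) ≈ 1.060 mcg/mL.
Difference ≈ 0.735 − 1.060 ≈ -0.325 mcg/mL.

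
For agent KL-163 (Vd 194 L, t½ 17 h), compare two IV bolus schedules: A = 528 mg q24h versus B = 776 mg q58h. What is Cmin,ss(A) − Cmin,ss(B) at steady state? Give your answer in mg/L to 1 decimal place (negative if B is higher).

1.2 mg/L

Regimen A: f = (1/2)^(24/17) ≈ 0.3759; Cmin,ss = (528/194)·f/(1−f) ≈ 1.639 mg/L.
Regimen B: f = (1/2)^(58/17) ≈ 0.0940; Cmin,ss = (776/194)·f/(1−f) ≈ 0.415 mg/L.
Difference ≈ 1.639 − 0.415 ≈ 1.224 mg/L.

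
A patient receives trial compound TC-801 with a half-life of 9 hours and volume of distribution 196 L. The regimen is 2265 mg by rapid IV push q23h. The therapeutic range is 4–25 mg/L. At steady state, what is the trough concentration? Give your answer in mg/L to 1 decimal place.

Over one 23-h interval, 23/9 ≈ 2.5556 half-lives elapse, leaving f ≈ 0.1701 of each dose.
Single-dose peak C₀ = D/Vd = 2265/196 ≈ 11.556 mg/L.
Steady-state trough Cmin,ss = C₀·f/(1−f) ≈ 11.556 × 0.1701/0.8299 ≈ 2.369 mg/L.
Trough 2.4 mg/L vs MEC 4 mg/L: subtherapeutic.

2.4 mg/L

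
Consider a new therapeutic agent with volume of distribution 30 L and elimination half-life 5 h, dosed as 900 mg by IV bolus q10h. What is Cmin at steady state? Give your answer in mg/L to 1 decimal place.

10.0 mg/L

τ = 10 h = 2 half-lives, so f = (1/2)^2 = 0.25.
At steady state, R = 1/(1 − 0.25) = 4/3.
Single-dose peak C₀ = D/Vd = 900/30 = 30 mg/L.
Steady-state peak Cmax,ss = C₀·R = 30 × 4/3 ≈ 40.000 mg/L.
Steady-state trough Cmin,ss = Cmax,ss·f ≈ 40.000 × 0.25 ≈ 10.000 mg/L.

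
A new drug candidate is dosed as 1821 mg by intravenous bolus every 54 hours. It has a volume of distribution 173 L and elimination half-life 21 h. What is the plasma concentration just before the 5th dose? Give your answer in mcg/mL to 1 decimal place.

f = (1/2)^(τ/t½) = (1/2)^(54/21) ≈ 0.1682.
C₀ = D/Vd = 1821/173 ≈ 10.526 mcg/mL.
Before the 5th dose, 4 doses have been given. Superposition: Cmin = C₀·(f + f² + … + f^4).
≈ 10.526 × (0.1682 + 0.0283 + 0.0048 + 0.0008) ≈ 10.526 × 0.2021 ≈ 2.127 mcg/mL.

2.1 mcg/mL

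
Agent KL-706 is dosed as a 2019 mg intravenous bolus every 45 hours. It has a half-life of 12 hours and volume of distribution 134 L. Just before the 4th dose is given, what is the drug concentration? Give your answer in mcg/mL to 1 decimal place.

1.2 mcg/mL

f = (1/2)^(τ/t½) = (1/2)^(45/12) ≈ 0.0743.
C₀ = D/Vd = 2019/134 ≈ 15.067 mcg/mL.
Before the 4th dose, 3 doses have been given. Superposition: Cmin = C₀·(f + f² + … + f^3).
≈ 15.067 × (0.0743 + 0.0055 + 0.0004) ≈ 15.067 × 0.0802 ≈ 1.208 mcg/mL.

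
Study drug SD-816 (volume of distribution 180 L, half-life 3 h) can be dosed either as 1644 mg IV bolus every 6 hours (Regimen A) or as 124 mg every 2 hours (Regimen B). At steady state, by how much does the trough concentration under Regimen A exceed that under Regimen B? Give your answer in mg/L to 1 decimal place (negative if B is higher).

1.9 mg/L

Regimen A: f = (1/2)^(6/3) ≈ 0.2500; Cmin,ss = (1644/180)·f/(1−f) ≈ 3.044 mg/L.
Regimen B: f = (1/2)^(2/3) ≈ 0.6300; Cmin,ss = (124/180)·f/(1−f) ≈ 1.173 mg/L.
Difference ≈ 3.044 − 1.173 ≈ 1.871 mg/L.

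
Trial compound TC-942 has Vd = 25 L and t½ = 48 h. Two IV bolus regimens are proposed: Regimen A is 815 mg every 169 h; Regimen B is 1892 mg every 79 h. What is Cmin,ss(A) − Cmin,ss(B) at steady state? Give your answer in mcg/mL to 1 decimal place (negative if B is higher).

Regimen A: f = (1/2)^(169/48) ≈ 0.0871; Cmin,ss = (815/25)·f/(1−f) ≈ 3.110 mcg/mL.
Regimen B: f = (1/2)^(79/48) ≈ 0.3196; Cmin,ss = (1892/25)·f/(1−f) ≈ 35.549 mcg/mL.
Difference ≈ 3.110 − 35.549 ≈ -32.439 mcg/mL.

-32.4 mcg/mL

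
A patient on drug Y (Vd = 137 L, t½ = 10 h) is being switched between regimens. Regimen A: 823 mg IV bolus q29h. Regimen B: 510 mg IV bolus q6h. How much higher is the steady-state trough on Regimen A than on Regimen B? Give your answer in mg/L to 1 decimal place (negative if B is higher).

-6.3 mg/L

Regimen A: f = (1/2)^(29/10) ≈ 0.1340; Cmin,ss = (823/137)·f/(1−f) ≈ 0.930 mg/L.
Regimen B: f = (1/2)^(6/10) ≈ 0.6598; Cmin,ss = (510/137)·f/(1−f) ≈ 7.220 mg/L.
Difference ≈ 0.930 − 7.220 ≈ -6.290 mg/L.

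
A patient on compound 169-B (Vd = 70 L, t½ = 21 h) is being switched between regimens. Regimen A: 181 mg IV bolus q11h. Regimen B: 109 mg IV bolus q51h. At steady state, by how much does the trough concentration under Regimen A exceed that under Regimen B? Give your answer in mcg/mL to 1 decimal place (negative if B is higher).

Regimen A: f = (1/2)^(11/21) ≈ 0.6955; Cmin,ss = (181/70)·f/(1−f) ≈ 5.906 mcg/mL.
Regimen B: f = (1/2)^(51/21) ≈ 0.1857; Cmin,ss = (109/70)·f/(1−f) ≈ 0.355 mcg/mL.
Difference ≈ 5.906 − 0.355 ≈ 5.551 mcg/mL.

5.6 mcg/mL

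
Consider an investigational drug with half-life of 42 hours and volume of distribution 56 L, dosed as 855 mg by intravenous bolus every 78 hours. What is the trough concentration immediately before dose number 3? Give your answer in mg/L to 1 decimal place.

5.4 mg/L

f = (1/2)^(τ/t½) = (1/2)^(78/42) ≈ 0.2760.
C₀ = D/Vd = 855/56 ≈ 15.268 mg/L.
Before the 3rd dose, 2 doses have been given. Superposition: Cmin = C₀·(f + f²).
≈ 15.268 × (0.2760 + 0.0762) ≈ 15.268 × 0.3522 ≈ 5.377 mg/L.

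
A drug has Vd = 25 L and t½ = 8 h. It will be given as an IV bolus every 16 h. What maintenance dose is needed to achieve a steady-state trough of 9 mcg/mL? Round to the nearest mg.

τ/t½ = 16/8 ≈ 2, so f = (1/2)^(16/8) ≈ 0.250000.
Cmin,ss = (D/Vd)·f/(1−f), so D = Cmin,ss·Vd·(1−f)/f.
D = 9 × 25 × (1−f)/f ≈ 9 × 25 × 3.00000 ≈ 675.00 mg.

675 mg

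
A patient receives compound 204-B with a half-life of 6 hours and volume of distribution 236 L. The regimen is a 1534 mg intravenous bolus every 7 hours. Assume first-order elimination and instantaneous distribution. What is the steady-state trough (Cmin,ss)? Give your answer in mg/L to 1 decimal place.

5.2 mg/L

τ/t½ = 7/6 ≈ 1.1667, so fraction remaining f = (1/2)^(7/6) ≈ 0.4454.
Each bolus raises the concentration by D/Vd = 1534/236 ≈ 6.500 mg/L.
Steady-state trough Cmin,ss = C₀·f/(1−f) ≈ 6.500 × 0.4454/0.5546 ≈ 5.220 mg/L.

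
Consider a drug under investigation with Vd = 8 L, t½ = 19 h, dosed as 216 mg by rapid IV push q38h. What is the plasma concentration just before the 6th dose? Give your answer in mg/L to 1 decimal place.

f = (1/2)^(τ/t½) = (1/2)^(38/19) ≈ 0.2500.
C₀ = D/Vd = 216/8 ≈ 27.000 mg/L.
Before the 6th dose, 5 doses have been given. Superposition: Cmin = C₀·(f + f² + … + f^5).
≈ 27.000 × (0.2500 + 0.0625 + 0.0156 + 0.0039 + 0.0010) ≈ 27.000 × 0.3330 ≈ 8.991 mg/L.

9.0 mg/L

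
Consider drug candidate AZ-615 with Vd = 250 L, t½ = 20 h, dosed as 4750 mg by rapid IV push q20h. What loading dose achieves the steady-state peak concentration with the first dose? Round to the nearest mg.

f = (1/2)^(20/20) ≈ 0.500000; accumulation ratio R = 1/(1−f) ≈ 2.00000.
Loading dose to hit Cmax,ss on first dose: D_load = D_maint·R ≈ 4750 × 2.00000 ≈ 9500.00 mg.

9500 mg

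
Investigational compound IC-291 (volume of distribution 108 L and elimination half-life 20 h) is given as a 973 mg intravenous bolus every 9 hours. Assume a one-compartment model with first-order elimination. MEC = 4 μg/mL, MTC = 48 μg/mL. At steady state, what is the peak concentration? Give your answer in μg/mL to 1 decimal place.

k = ln2/t½ = ln2/20 ≈ 0.034657 h⁻¹; fraction remaining f = e^(−kτ) = e^(−0.034657×9) ≈ 0.7320.
At steady state, accumulation factor R = 1/(1 − e^(−kτ)) ≈ 3.7313.
Single-dose peak C₀ = D/Vd = 973/108 ≈ 9.009 μg/mL.
Steady-state peak Cmax,ss = C₀·R ≈ 9.009 × 3.7313 ≈ 33.615 μg/mL.
Peak 33.6 μg/mL vs MTC 48 μg/mL: below toxic threshold.

33.6 μg/mL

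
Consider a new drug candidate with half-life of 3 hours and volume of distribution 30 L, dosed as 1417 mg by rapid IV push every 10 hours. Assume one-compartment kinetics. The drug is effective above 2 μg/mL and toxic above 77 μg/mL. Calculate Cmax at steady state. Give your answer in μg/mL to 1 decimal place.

Over one 10-h interval, 10/3 ≈ 3.3333 half-lives elapse, leaving f ≈ 0.0992 of each dose.
Accumulation ratio R = 1/(1 − f) ≈ 1/0.9008 ≈ 1.1101.
Each bolus raises the concentration by D/Vd = 1417/30 ≈ 47.233 μg/mL.
Cmax,ss = C₀/(1 − f) ≈ 47.233/0.9008 ≈ 52.435 μg/mL.
Peak 52.4 μg/mL vs MTC 77 μg/mL: below toxic threshold.

52.4 μg/mL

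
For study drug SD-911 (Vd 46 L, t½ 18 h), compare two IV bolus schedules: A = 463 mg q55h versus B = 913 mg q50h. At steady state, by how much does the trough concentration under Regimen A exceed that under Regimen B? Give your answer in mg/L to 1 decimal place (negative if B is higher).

Regimen A: f = (1/2)^(55/18) ≈ 0.1203; Cmin,ss = (463/46)·f/(1−f) ≈ 1.376 mg/L.
Regimen B: f = (1/2)^(50/18) ≈ 0.1458; Cmin,ss = (913/46)·f/(1−f) ≈ 3.388 mg/L.
Difference ≈ 1.376 − 3.388 ≈ -2.012 mg/L.

-2.0 mg/L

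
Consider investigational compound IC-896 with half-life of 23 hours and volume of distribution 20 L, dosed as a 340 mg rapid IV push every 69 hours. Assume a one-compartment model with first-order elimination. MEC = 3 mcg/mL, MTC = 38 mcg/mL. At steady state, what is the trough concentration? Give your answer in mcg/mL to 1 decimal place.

2.4 mcg/mL

τ = 69 h = 3 half-lives, so f = (1/2)^3 = 0.125.
At steady state, R = 1/(1 − 0.125) = 8/7.
Single-dose peak C₀ = D/Vd = 340/20 = 17 mcg/mL.
Steady-state peak Cmax,ss = C₀·R = 17 × 8/7 ≈ 19.429 mcg/mL.
Steady-state trough Cmin,ss = Cmax,ss·f ≈ 19.429 × 0.125 ≈ 2.429 mcg/mL.
Trough 2.4 mcg/mL vs MEC 3 mcg/mL: subtherapeutic.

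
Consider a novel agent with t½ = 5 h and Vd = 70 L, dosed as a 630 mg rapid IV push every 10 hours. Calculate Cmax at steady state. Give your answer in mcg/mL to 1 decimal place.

τ = 10 h = 2 half-lives, so f = (1/2)^2 = 0.25.
Accumulation ratio R = 1/(1 − f) = 1/0.75 = 4/3.
Single-dose peak C₀ = D/Vd = 630/70 = 9 mcg/mL.
Steady-state peak Cmax,ss = C₀·R = 9 × 4/3 ≈ 12.000 mcg/mL.

12.0 mcg/mL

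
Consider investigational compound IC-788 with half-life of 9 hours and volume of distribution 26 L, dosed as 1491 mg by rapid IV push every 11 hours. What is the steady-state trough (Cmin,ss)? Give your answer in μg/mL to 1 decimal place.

τ/t½ = 11/9 ≈ 1.2222, so fraction remaining f = (1/2)^(11/9) ≈ 0.4286.
Each bolus raises the concentration by D/Vd = 1491/26 ≈ 57.346 μg/mL.
Steady-state trough Cmin,ss = C₀·f/(1−f) ≈ 57.346 × 0.4286/0.5714 ≈ 43.015 μg/mL.

43.0 μg/mL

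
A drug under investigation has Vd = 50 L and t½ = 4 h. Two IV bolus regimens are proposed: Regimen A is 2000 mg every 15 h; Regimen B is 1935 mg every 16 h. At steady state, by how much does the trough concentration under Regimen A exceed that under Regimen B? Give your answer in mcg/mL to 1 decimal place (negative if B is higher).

0.6 mcg/mL

Regimen A: f = (1/2)^(15/4) ≈ 0.0743; Cmin,ss = (2000/50)·f/(1−f) ≈ 3.211 mcg/mL.
Regimen B: f = (1/2)^(16/4) ≈ 0.0625; Cmin,ss = (1935/50)·f/(1−f) ≈ 2.580 mcg/mL.
Difference ≈ 3.211 − 2.580 ≈ 0.631 mcg/mL.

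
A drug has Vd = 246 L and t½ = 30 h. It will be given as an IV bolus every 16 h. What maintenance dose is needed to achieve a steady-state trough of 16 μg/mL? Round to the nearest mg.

1760 mg

τ/t½ = 16/30 ≈ 0.53333, so f = (1/2)^(16/30) ≈ 0.690956.
Cmin,ss = (D/Vd)·f/(1−f), so D = Cmin,ss·Vd·(1−f)/f.
D = 16 × 246 × (1−f)/f ≈ 16 × 246 × 0.44727 ≈ 1760.45 mg.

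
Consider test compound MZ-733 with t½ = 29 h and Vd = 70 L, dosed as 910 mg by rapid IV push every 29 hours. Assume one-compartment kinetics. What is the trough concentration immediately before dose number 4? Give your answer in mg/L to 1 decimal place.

f = (1/2)^(τ/t½) = (1/2)^(29/29) ≈ 0.5000.
C₀ = D/Vd = 910/70 ≈ 13.000 mg/L.
Before the 4th dose, 3 doses have been given. Superposition: Cmin = C₀·(f + f² + … + f^3).
≈ 13.000 × (0.5000 + 0.2500 + 0.1250) ≈ 13.000 × 0.8750 ≈ 11.375 mg/L.

11.4 mg/L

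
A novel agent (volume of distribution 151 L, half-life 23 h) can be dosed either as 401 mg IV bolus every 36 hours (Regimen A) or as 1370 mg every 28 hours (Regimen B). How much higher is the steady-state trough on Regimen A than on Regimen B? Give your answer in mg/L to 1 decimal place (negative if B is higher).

-5.5 mg/L

Regimen A: f = (1/2)^(36/23) ≈ 0.3379; Cmin,ss = (401/151)·f/(1−f) ≈ 1.355 mg/L.
Regimen B: f = (1/2)^(28/23) ≈ 0.4301; Cmin,ss = (1370/151)·f/(1−f) ≈ 6.847 mg/L.
Difference ≈ 1.355 − 6.847 ≈ -5.492 mg/L.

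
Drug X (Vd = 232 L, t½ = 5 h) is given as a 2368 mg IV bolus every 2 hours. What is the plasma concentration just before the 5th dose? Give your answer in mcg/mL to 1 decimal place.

f = (1/2)^(τ/t½) = (1/2)^(2/5) ≈ 0.7579.
C₀ = D/Vd = 2368/232 ≈ 10.207 mcg/mL.
Before the 5th dose, 4 doses have been given. Superposition: Cmin = C₀·(f + f² + … + f^4).
≈ 10.207 × (0.7579 + 0.5744 + 0.4353 + 0.3299) ≈ 10.207 × 2.0975 ≈ 21.409 mcg/mL.

21.4 mcg/mL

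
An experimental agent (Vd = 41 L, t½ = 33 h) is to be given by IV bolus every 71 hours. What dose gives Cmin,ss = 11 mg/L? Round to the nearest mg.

1553 mg

τ/t½ = 71/33 ≈ 2.1515, so f = (1/2)^(71/33) ≈ 0.225076.
Cmin,ss = (D/Vd)·f/(1−f), so D = Cmin,ss·Vd·(1−f)/f.
D = 11 × 41 × (1−f)/f ≈ 11 × 41 × 3.44294 ≈ 1552.77 mg.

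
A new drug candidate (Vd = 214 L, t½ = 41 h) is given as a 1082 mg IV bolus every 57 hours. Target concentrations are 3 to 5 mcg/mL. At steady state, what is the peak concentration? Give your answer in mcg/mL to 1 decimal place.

Over one 57-h interval, 57/41 ≈ 1.3902 half-lives elapse, leaving f ≈ 0.3815 of each dose.
At steady state, accumulation factor R = 1/(1 − e^(−kτ)) ≈ 1.6168.
Each bolus raises the concentration by D/Vd = 1082/214 ≈ 5.056 mcg/mL.
Steady-state peak Cmax,ss = C₀·R ≈ 5.056 × 1.6168 ≈ 8.175 mcg/mL.
Peak 8.2 mcg/mL vs MTC 5 mcg/mL: exceeds toxic threshold.

8.2 mcg/mL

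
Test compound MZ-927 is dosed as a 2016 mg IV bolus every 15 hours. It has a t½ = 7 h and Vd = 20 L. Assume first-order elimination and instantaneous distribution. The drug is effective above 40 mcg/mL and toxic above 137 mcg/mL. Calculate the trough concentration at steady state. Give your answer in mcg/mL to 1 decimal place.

k = ln2/t½ = ln2/7 ≈ 0.099021 h⁻¹; fraction remaining f = e^(−kτ) = e^(−0.099021×15) ≈ 0.2264.
Single-dose peak C₀ = D/Vd = 2016/20 ≈ 100.800 mcg/mL.
Steady-state trough Cmin,ss = C₀·f/(1−f) ≈ 100.800 × 0.2264/0.7736 ≈ 29.500 mcg/mL.
Trough 29.5 mcg/mL vs MEC 40 mcg/mL: subtherapeutic.

29.5 mcg/mL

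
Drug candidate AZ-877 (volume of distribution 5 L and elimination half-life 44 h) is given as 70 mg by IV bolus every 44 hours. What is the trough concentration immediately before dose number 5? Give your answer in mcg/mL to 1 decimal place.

13.1 mcg/mL

f = (1/2)^(τ/t½) = (1/2)^(44/44) ≈ 0.5000.
C₀ = D/Vd = 70/5 ≈ 14.000 mcg/mL.
Before the 5th dose, 4 doses have been given. Superposition: Cmin = C₀·(f + f² + … + f^4).
≈ 14.000 × (0.5000 + 0.2500 + 0.1250 + 0.0625) ≈ 14.000 × 0.9375 ≈ 13.125 mcg/mL.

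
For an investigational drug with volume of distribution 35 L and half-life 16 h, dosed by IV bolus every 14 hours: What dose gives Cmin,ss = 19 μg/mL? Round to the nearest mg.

555 mg

τ/t½ = 14/16 ≈ 0.875, so f = (1/2)^(14/16) ≈ 0.545254.
Cmin,ss = (D/Vd)·f/(1−f), so D = Cmin,ss·Vd·(1−f)/f.
D = 19 × 35 × (1−f)/f ≈ 19 × 35 × 0.83401 ≈ 554.62 mg.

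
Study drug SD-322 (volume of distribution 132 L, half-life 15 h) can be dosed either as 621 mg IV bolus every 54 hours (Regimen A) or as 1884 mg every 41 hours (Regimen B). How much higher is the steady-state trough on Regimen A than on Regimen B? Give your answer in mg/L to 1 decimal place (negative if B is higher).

-2.1 mg/L

Regimen A: f = (1/2)^(54/15) ≈ 0.0825; Cmin,ss = (621/132)·f/(1−f) ≈ 0.423 mg/L.
Regimen B: f = (1/2)^(41/15) ≈ 0.1504; Cmin,ss = (1884/132)·f/(1−f) ≈ 2.527 mg/L.
Difference ≈ 0.423 − 2.527 ≈ -2.104 mg/L.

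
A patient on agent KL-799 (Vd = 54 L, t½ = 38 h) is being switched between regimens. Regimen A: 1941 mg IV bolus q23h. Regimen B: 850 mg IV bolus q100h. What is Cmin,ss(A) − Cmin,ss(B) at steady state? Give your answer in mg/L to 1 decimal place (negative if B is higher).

Regimen A: f = (1/2)^(23/38) ≈ 0.6574; Cmin,ss = (1941/54)·f/(1−f) ≈ 68.972 mg/L.
Regimen B: f = (1/2)^(100/38) ≈ 0.1614; Cmin,ss = (850/54)·f/(1−f) ≈ 3.030 mg/L.
Difference ≈ 68.972 − 3.030 ≈ 65.942 mg/L.

65.9 mg/L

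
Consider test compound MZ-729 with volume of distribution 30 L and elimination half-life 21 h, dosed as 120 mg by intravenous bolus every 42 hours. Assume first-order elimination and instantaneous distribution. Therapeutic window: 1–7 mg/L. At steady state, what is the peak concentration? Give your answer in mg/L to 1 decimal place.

5.3 mg/L

The dosing interval is 2 half-lives, so f = 2^(−2) = 0.25.
At steady state, R = 1/(1 − 0.25) = 4/3.
Single-dose peak C₀ = D/Vd = 120/30 = 4 mg/L.
Steady-state peak Cmax,ss = C₀·R = 4 × 4/3 ≈ 5.333 mg/L.
Peak 5.3 mg/L vs MTC 7 mg/L: below toxic threshold.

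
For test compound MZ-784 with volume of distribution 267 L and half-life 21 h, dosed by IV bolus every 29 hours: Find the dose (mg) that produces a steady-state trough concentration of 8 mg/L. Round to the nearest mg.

τ/t½ = 29/21 ≈ 1.381, so f = (1/2)^(29/21) ≈ 0.383965.
Cmin,ss = (D/Vd)·f/(1−f), so D = Cmin,ss·Vd·(1−f)/f.
D = 8 × 267 × (1−f)/f ≈ 8 × 267 × 1.60440 ≈ 3427.00 mg.

3427 mg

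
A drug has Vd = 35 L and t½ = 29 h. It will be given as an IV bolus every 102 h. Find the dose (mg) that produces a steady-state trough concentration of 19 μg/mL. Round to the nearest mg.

6949 mg

τ/t½ = 102/29 ≈ 3.5172, so f = (1/2)^(102/29) ≈ 0.087338.
Cmin,ss = (D/Vd)·f/(1−f), so D = Cmin,ss·Vd·(1−f)/f.
D = 19 × 35 × (1−f)/f ≈ 19 × 35 × 10.44977 ≈ 6949.10 mg.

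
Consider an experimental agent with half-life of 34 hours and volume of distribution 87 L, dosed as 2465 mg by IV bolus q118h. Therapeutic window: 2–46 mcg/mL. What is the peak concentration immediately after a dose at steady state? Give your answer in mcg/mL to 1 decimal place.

k = ln2/t½ = ln2/34 ≈ 0.020387 h⁻¹; fraction remaining f = e^(−kτ) = e^(−0.020387×118) ≈ 0.0902.
Accumulation ratio R = 1/(1 − f) ≈ 1/0.9098 ≈ 1.0991.
Single-dose peak C₀ = D/Vd = 2465/87 ≈ 28.333 mcg/mL.
Cmax,ss = C₀/(1 − f) ≈ 28.333/0.9098 ≈ 31.142 mcg/mL.
Peak 31.1 mcg/mL vs MTC 46 mcg/mL: below toxic threshold.

31.1 mcg/mL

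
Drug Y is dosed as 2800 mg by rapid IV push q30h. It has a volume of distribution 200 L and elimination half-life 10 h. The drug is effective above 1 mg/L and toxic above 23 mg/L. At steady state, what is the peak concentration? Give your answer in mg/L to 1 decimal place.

16.0 mg/L

τ = 30 h = 3 half-lives, so f = (1/2)^3 = 0.125.
At steady state, R = 1/(1 − 0.125) = 8/7.
Single-dose peak C₀ = D/Vd = 2800/200 = 14 mg/L.
Steady-state peak Cmax,ss = C₀·R = 14 × 8/7 ≈ 16.000 mg/L.
Peak 16.0 mg/L vs MTC 23 mg/L: below toxic threshold.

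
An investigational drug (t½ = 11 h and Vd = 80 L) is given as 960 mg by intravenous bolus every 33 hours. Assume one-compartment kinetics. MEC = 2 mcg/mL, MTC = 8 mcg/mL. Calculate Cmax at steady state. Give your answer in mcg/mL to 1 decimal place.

The dosing interval is 3 half-lives, so f = 2^(−3) = 0.125.
Accumulation ratio R = 1/(1 − f) = 1/0.875 = 8/7.
Single-dose peak C₀ = D/Vd = 960/80 = 12 mcg/mL.
Steady-state peak Cmax,ss = C₀·R = 12 × 8/7 ≈ 13.714 mcg/mL.
Peak 13.7 mcg/mL vs MTC 8 mcg/mL: exceeds toxic threshold.

13.7 mcg/mL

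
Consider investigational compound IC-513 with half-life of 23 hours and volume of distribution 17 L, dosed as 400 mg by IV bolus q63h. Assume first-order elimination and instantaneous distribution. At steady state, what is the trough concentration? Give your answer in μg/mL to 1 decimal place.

k = ln2/t½ = ln2/23 ≈ 0.030137 h⁻¹; fraction remaining f = e^(−kτ) = e^(−0.030137×63) ≈ 0.1498.
Single-dose peak C₀ = D/Vd = 400/17 ≈ 23.529 μg/mL.
Steady-state trough Cmin,ss = C₀·f/(1−f) ≈ 23.529 × 0.1498/0.8502 ≈ 4.146 μg/mL.

4.1 μg/mL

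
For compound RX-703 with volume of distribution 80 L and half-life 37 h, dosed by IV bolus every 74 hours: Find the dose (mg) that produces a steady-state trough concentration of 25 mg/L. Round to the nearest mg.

τ/t½ = 74/37 ≈ 2, so f = (1/2)^(74/37) ≈ 0.250000.
Cmin,ss = (D/Vd)·f/(1−f), so D = Cmin,ss·Vd·(1−f)/f.
D = 25 × 80 × (1−f)/f ≈ 25 × 80 × 3.00000 ≈ 6000.00 mg.

6000 mg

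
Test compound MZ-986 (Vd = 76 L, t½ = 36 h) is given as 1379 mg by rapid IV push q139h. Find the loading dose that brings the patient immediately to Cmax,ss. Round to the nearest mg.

1481 mg

f = (1/2)^(139/36) ≈ 0.068816; accumulation ratio R = 1/(1−f) ≈ 1.07390.
Loading dose to hit Cmax,ss on first dose: D_load = D_maint·R ≈ 1379 × 1.07390 ≈ 1480.91 mg.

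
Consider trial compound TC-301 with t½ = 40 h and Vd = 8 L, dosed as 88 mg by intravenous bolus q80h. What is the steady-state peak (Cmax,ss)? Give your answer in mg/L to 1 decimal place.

τ = 80 h = 2 half-lives, so f = (1/2)^2 = 0.25.
At steady state, R = 1/(1 − 0.25) = 4/3.
Single-dose peak C₀ = D/Vd = 88/8 = 11 mg/L.
Steady-state peak Cmax,ss = C₀·R = 11 × 4/3 ≈ 14.667 mg/L.

14.7 mg/L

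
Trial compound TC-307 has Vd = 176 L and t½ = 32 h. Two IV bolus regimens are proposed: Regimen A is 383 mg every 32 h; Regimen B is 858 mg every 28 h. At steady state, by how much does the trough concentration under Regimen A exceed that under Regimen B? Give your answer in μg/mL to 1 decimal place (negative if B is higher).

Regimen A: f = (1/2)^(32/32) ≈ 0.5000; Cmin,ss = (383/176)·f/(1−f) ≈ 2.176 μg/mL.
Regimen B: f = (1/2)^(28/32) ≈ 0.5453; Cmin,ss = (858/176)·f/(1−f) ≈ 5.846 μg/mL.
Difference ≈ 2.176 − 5.846 ≈ -3.670 μg/mL.

-3.7 μg/mL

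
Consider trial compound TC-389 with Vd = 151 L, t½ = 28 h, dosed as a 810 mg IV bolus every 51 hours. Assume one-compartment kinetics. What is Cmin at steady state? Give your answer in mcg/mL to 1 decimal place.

2.1 mcg/mL

Over one 51-h interval, 51/28 ≈ 1.8214 half-lives elapse, leaving f ≈ 0.2829 of each dose.
Single-dose peak C₀ = D/Vd = 810/151 ≈ 5.364 mcg/mL.
Steady-state trough Cmin,ss = C₀·f/(1−f) ≈ 5.364 × 0.2829/0.7171 ≈ 2.116 mcg/mL.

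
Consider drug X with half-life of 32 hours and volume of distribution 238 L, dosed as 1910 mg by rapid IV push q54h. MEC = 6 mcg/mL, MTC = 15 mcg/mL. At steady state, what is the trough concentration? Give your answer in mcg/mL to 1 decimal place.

3.6 mcg/mL

τ/t½ = 54/32 ≈ 1.6875, so fraction remaining f = (1/2)^(54/32) ≈ 0.3105.
Accumulation ratio R = 1/(1 − f) ≈ 1/0.6895 ≈ 1.4503.
Each bolus raises the concentration by D/Vd = 1910/238 ≈ 8.025 mcg/mL.
Steady-state peak Cmax,ss = C₀·R ≈ 8.025 × 1.4503 ≈ 11.639 mcg/mL.
One interval later, Cmin,ss = Cmax,ss·e^(−kτ) ≈ 11.639 × 0.3105 ≈ 3.614 mcg/mL.
Trough 3.6 mcg/mL vs MEC 6 mcg/mL: subtherapeutic.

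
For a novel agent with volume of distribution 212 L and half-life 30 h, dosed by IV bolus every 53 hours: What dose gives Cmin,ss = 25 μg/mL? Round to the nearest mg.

12734 mg

τ/t½ = 53/30 ≈ 1.7667, so f = (1/2)^(53/30) ≈ 0.293887.
Cmin,ss = (D/Vd)·f/(1−f), so D = Cmin,ss·Vd·(1−f)/f.
D = 25 × 212 × (1−f)/f ≈ 25 × 212 × 2.40267 ≈ 12734.15 mg.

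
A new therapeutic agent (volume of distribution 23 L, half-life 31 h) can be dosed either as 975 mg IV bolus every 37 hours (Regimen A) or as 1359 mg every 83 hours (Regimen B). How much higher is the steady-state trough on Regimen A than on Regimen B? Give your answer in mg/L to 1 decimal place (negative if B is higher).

Regimen A: f = (1/2)^(37/31) ≈ 0.4372; Cmin,ss = (975/23)·f/(1−f) ≈ 32.931 mg/L.
Regimen B: f = (1/2)^(83/31) ≈ 0.1563; Cmin,ss = (1359/23)·f/(1−f) ≈ 10.946 mg/L.
Difference ≈ 32.931 − 10.946 ≈ 21.985 mg/L.

22.0 mg/L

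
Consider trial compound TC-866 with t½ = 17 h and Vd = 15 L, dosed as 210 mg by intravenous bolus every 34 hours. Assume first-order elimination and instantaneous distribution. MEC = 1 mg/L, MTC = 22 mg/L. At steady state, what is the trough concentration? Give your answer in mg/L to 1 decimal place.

4.7 mg/L

The dosing interval is 2 half-lives, so f = 2^(−2) = 0.25.
At steady state, R = 1/(1 − 0.25) = 4/3.
Single-dose peak C₀ = D/Vd = 210/15 = 14 mg/L.
Steady-state peak Cmax,ss = C₀·R = 14 × 4/3 ≈ 18.667 mg/L.
Steady-state trough Cmin,ss = Cmax,ss·f ≈ 18.667 × 0.25 ≈ 4.667 mg/L.
Trough 4.7 mg/L vs MEC 1 mg/L: adequate.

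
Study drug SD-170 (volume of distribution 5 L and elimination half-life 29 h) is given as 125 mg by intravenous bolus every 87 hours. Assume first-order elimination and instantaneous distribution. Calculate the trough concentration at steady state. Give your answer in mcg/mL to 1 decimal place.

3.6 mcg/mL

τ = 87 h = 3 half-lives, so f = (1/2)^3 = 0.125.
At steady state, R = 1/(1 − 0.125) = 8/7.
Single-dose peak C₀ = D/Vd = 125/5 = 25 mcg/mL.
Steady-state peak Cmax,ss = C₀·R = 25 × 8/7 ≈ 28.571 mcg/mL.
Steady-state trough Cmin,ss = Cmax,ss·f ≈ 28.571 × 0.125 ≈ 3.571 mcg/mL.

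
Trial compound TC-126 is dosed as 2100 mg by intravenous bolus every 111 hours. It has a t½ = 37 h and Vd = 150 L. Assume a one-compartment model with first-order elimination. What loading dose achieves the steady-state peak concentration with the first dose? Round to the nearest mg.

2400 mg

f = (1/2)^(111/37) ≈ 0.125000; accumulation ratio R = 1/(1−f) ≈ 1.14286.
Loading dose to hit Cmax,ss on first dose: D_load = D_maint·R ≈ 2100 × 1.14286 ≈ 2400.01 mg.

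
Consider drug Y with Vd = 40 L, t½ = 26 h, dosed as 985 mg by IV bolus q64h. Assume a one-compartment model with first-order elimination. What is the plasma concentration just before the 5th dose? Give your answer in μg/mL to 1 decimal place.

f = (1/2)^(τ/t½) = (1/2)^(64/26) ≈ 0.1816.
C₀ = D/Vd = 985/40 ≈ 24.625 μg/mL.
Before the 5th dose, 4 doses have been given. Superposition: Cmin = C₀·(f + f² + … + f^4).
≈ 24.625 × (0.1816 + 0.0330 + 0.0060 + 0.0011) ≈ 24.625 × 0.2217 ≈ 5.459 μg/mL.

5.5 μg/mL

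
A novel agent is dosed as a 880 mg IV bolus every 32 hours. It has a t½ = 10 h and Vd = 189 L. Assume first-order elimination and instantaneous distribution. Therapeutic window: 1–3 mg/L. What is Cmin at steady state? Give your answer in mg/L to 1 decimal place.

Over one 32-h interval, 32/10 ≈ 3.2 half-lives elapse, leaving f ≈ 0.1088 of each dose.
Accumulation ratio R = 1/(1 − f) ≈ 1/0.8912 ≈ 1.1221.
Each bolus raises the concentration by D/Vd = 880/189 ≈ 4.656 mg/L.
Steady-state peak Cmax,ss = C₀·R ≈ 4.656 × 1.1221 ≈ 5.224 mg/L.
One interval later, Cmin,ss = Cmax,ss·e^(−kτ) ≈ 5.224 × 0.1088 ≈ 0.568 mg/L.
Trough 0.6 mg/L vs MEC 1 mg/L: subtherapeutic.

0.6 mg/L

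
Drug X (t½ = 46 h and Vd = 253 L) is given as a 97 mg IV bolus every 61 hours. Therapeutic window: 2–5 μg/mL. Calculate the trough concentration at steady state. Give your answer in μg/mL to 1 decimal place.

Over one 61-h interval, 61/46 ≈ 1.3261 half-lives elapse, leaving f ≈ 0.3988 of each dose.
Accumulation ratio R = 1/(1 − f) ≈ 1/0.6012 ≈ 1.6633.
Single-dose peak C₀ = D/Vd = 97/253 ≈ 0.383 μg/mL.
Cmax,ss = C₀/(1 − f) ≈ 0.383/0.6012 ≈ 0.637 μg/mL.
One interval later, Cmin,ss = Cmax,ss·e^(−kτ) ≈ 0.637 × 0.3988 ≈ 0.254 μg/mL.
Trough 0.3 μg/mL vs MEC 2 μg/mL: subtherapeutic.

0.3 μg/mL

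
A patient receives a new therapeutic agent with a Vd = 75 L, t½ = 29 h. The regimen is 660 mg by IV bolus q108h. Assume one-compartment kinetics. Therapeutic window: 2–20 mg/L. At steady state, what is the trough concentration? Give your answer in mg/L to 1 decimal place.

τ/t½ = 108/29 ≈ 3.7241, so fraction remaining f = (1/2)^(108/29) ≈ 0.0757.
At steady state, accumulation factor R = 1/(1 − e^(−kτ)) ≈ 1.0819.
Each bolus raises the concentration by D/Vd = 660/75 ≈ 8.800 mg/L.
Steady-state peak Cmax,ss = C₀·R ≈ 8.800 × 1.0819 ≈ 9.521 mg/L.
One interval later, Cmin,ss = Cmax,ss·e^(−kτ) ≈ 9.521 × 0.0757 ≈ 0.721 mg/L.
Trough 0.7 mg/L vs MEC 2 mg/L: subtherapeutic.

0.7 mg/L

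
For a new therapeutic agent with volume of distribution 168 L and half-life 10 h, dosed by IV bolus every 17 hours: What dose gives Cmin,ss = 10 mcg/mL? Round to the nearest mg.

τ/t½ = 17/10 ≈ 1.7, so f = (1/2)^(17/10) ≈ 0.307786.
Cmin,ss = (D/Vd)·f/(1−f), so D = Cmin,ss·Vd·(1−f)/f.
D = 10 × 168 × (1−f)/f ≈ 10 × 168 × 2.24901 ≈ 3778.34 mg.

3778 mg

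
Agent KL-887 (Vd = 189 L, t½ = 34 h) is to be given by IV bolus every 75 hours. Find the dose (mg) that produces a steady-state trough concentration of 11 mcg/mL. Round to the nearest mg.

7513 mg

τ/t½ = 75/34 ≈ 2.2059, so f = (1/2)^(75/34) ≈ 0.216752.
Cmin,ss = (D/Vd)·f/(1−f), so D = Cmin,ss·Vd·(1−f)/f.
D = 11 × 189 × (1−f)/f ≈ 11 × 189 × 3.61357 ≈ 7512.61 mg.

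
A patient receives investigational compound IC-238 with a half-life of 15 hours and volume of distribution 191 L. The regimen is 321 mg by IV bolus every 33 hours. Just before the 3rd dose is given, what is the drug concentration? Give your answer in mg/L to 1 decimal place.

f = (1/2)^(τ/t½) = (1/2)^(33/15) ≈ 0.2176.
C₀ = D/Vd = 321/191 ≈ 1.681 mg/L.
Before the 3rd dose, 2 doses have been given. Superposition: Cmin = C₀·(f + f²).
≈ 1.681 × (0.2176 + 0.0473) ≈ 1.681 × 0.2649 ≈ 0.445 mg/L.

0.4 mg/L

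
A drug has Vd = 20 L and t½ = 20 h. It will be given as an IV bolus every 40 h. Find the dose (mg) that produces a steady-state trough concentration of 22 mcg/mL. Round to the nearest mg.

1320 mg

τ/t½ = 40/20 ≈ 2, so f = (1/2)^(40/20) ≈ 0.250000.
Cmin,ss = (D/Vd)·f/(1−f), so D = Cmin,ss·Vd·(1−f)/f.
D = 22 × 20 × (1−f)/f ≈ 22 × 20 × 3.00000 ≈ 1320.00 mg.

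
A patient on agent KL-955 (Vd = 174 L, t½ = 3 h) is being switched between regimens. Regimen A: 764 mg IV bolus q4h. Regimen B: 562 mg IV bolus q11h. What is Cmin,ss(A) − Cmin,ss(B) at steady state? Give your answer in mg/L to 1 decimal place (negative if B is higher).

2.6 mg/L

Regimen A: f = (1/2)^(4/3) ≈ 0.3969; Cmin,ss = (764/174)·f/(1−f) ≈ 2.890 mg/L.
Regimen B: f = (1/2)^(11/3) ≈ 0.0787; Cmin,ss = (562/174)·f/(1−f) ≈ 0.276 mg/L.
Difference ≈ 2.890 − 0.276 ≈ 2.614 mg/L.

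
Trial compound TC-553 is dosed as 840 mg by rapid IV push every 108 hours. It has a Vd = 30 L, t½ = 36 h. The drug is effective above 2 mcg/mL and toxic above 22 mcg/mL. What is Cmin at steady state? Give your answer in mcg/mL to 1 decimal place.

τ = 108 h = 3 half-lives, so f = (1/2)^3 = 0.125.
At steady state, R = 1/(1 − 0.125) = 8/7.
Single-dose peak C₀ = D/Vd = 840/30 = 28 mcg/mL.
Steady-state peak Cmax,ss = C₀·R = 28 × 8/7 ≈ 32.000 mcg/mL.
Steady-state trough Cmin,ss = Cmax,ss·f ≈ 32.000 × 0.125 ≈ 4.000 mcg/mL.
Trough 4.0 mcg/mL vs MEC 2 mcg/mL: adequate.

4.0 mcg/mL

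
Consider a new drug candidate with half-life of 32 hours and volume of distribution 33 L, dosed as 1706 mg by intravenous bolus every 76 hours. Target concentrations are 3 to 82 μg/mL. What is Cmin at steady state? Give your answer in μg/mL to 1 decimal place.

12.3 μg/mL

τ/t½ = 76/32 ≈ 2.375, so fraction remaining f = (1/2)^(76/32) ≈ 0.1928.
Single-dose peak C₀ = D/Vd = 1706/33 ≈ 51.697 μg/mL.
Steady-state trough Cmin,ss = C₀·f/(1−f) ≈ 51.697 × 0.1928/0.8072 ≈ 12.348 μg/mL.
Trough 12.3 μg/mL vs MEC 3 μg/mL: adequate.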